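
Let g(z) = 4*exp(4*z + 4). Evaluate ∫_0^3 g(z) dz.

Let u = 4*z + 4, so du = 4 dz. When z = 0, u = 4; when z = 3, u = 16.
The integral becomes ∫ exp(u) du from 4 to 16, with antiderivative exp(u).
Back in z: F(z) = exp(4*z + 4).
Then F(3) - F(0) = (exp(16)) - (exp(4)) = -exp(4) + exp(16).

-exp(4) + exp(16)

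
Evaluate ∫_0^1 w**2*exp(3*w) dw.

Integrate by parts twice (u = w^2, dv = exp(3*w) dw).
An antiderivative is F(w) = (9*w**2 - 6*w + 2)*exp(3*w)/27.
Then F(1) - F(0) = (5*exp(3)/27) - (2/27) = -2/27 + 5*exp(3)/27.

-2/27 + 5*exp(3)/27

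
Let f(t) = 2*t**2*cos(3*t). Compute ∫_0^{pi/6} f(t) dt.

-4/27 + pi**2/54

Integrate by parts twice (u = t^2, dv = 2*cos(3*t) dt).
An antiderivative is F(t) = 2*t**2*sin(3*t)/3 + 4*t*cos(3*t)/9 - 4*sin(3*t)/27.
Then F(pi/6) - F(0) = (-4/27 + pi**2/54) - (0) = -4/27 + pi**2/54.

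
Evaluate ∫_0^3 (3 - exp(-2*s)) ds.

exp(-6)/2 + 17/2

An antiderivative is F(s) = 3*s + exp(-2*s)/2.
Then F(3) - F(0) = (exp(-6)/2 + 9) - (1/2) = exp(-6)/2 + 17/2.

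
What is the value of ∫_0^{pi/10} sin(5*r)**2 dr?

pi/20

Use the identity sin^2(5*r) = (1 - cos(10*r))/2.
An antiderivative is F(r) = r/2 - sin(10*r)/20.
Then F(pi/10) - F(0) = (pi/20) - (0) = pi/20.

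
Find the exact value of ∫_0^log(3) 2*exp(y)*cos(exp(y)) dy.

-2*sin(1) + 2*sin(3)

Let u = exp(y), so du = exp(y) dy. When y = 0, u = 1; when y = log(3), u = 3.
The integral becomes 2·∫ cos(u) du from 1 to 3, with antiderivative 2*sin(u).
Back in y: F(y) = 2*sin(exp(y)).
Then F(log(3)) - F(0) = (2*sin(3)) - (2*sin(1)) = -2*sin(1) + 2*sin(3).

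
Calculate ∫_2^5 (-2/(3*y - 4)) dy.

An antiderivative is F(y) = -2*log(3*y - 4)/3.
Then F(5) - F(2) = (-2*log(11)/3) - (-2*log(2)/3) = -2*log(11)/3 + 2*log(2)/3.

-2*log(11)/3 + 2*log(2)/3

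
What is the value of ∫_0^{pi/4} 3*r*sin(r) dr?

3*sqrt(2)*(4 - pi)/8

Integrate by parts once (u = r, dv = 3*sin(r) dr).
An antiderivative is F(r) = -3*r*cos(r) + 3*sin(r).
Then F(pi/4) - F(0) = (3*sqrt(2)*(4 - pi)/8) - (0) = 3*sqrt(2)*(4 - pi)/8.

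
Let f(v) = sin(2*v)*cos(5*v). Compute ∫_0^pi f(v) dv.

Use the identity sin(2*v)cos(5*v) = [sin(7*v) + sin(-3*v)]/2.
An antiderivative is F(v) = cos(3*v)/6 - cos(7*v)/14.
Then F(pi) - F(0) = (-2/21) - (2/21) = -4/21.

-4/21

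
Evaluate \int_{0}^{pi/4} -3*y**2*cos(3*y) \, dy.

Integrate by parts twice (u = y^2, dv = -3*cos(3*y) dy).
An antiderivative is F(y) = -y**2*sin(3*y) - 2*y*cos(3*y)/3 + 2*sin(3*y)/9.
Then F(pi/4) - F(0) = (sqrt(2)*(-9*pi**2 + 32 + 24*pi)/288) - (0) = sqrt(2)*(-9*pi**2 + 32 + 24*pi)/288.

sqrt(2)*(-9*pi**2 + 32 + 24*pi)/288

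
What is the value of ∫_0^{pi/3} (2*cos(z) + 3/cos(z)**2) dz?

An antiderivative is F(z) = 2*sin(z) + 3*tan(z).
Then F(pi/3) - F(0) = (4*sqrt(3)) - (0) = 4*sqrt(3).

4*sqrt(3)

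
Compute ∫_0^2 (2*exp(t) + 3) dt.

An antiderivative is F(t) = 3*t + 2*exp(t).
Then F(2) - F(0) = (6 + 2*exp(2)) - (2) = 4 + 2*exp(2).

4 + 2*exp(2)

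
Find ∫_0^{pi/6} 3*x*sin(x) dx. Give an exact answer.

-sqrt(3)*pi/4 + 3/2

Integrate by parts once (u = x, dv = 3*sin(x) dx).
An antiderivative is F(x) = -3*x*cos(x) + 3*sin(x).
Then F(pi/6) - F(0) = (-sqrt(3)*pi/4 + 3/2) - (0) = -sqrt(3)*pi/4 + 3/2.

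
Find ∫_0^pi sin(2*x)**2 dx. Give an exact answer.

Use the identity sin^2(2*x) = (1 - cos(4*x))/2.
An antiderivative is F(x) = x/2 - sin(4*x)/8.
Then F(pi) - F(0) = (pi/2) - (0) = pi/2.

pi/2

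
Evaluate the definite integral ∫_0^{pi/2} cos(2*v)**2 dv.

pi/4

Use the identity cos^2(2*v) = (1 + cos(4*v))/2.
An antiderivative is F(v) = v/2 + sin(4*v)/8.
Then F(pi/2) - F(0) = (pi/4) - (0) = pi/4.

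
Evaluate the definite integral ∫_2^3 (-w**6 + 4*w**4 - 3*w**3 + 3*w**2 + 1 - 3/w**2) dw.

-21643/140

By the power rule, an antiderivative is F(w) = -w**7/7 + 4*w**5/5 - 3*w**4/4 + w**3 + w + 3/w.
Then F(3) - F(2) = (-20689/140) - (477/70) = -21643/140.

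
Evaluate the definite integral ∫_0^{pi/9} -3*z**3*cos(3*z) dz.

Integrate by parts 3 times (u = z^3, dv = -3*cos(3*z) dz).
An antiderivative is F(z) = -z**3*sin(3*z) - z**2*cos(3*z) + 2*z*sin(3*z)/3 + 2*cos(3*z)/9.
Then F(pi/9) - F(0) = (-pi**2/162 - sqrt(3)*pi**3/1458 + 1/9 + sqrt(3)*pi/27) - (2/9) = -1/9 - pi**2/162 - sqrt(3)*pi**3/1458 + sqrt(3)*pi/27.

-1/9 - pi**2/162 - sqrt(3)*pi**3/1458 + sqrt(3)*pi/27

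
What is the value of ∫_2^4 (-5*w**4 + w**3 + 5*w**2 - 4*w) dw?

-2588/3

By the power rule, an antiderivative is F(w) = -w**5 + w**4/4 + 5*w**3/3 - 2*w**2.
Then F(4) - F(2) = (-2656/3) - (-68/3) = -2588/3.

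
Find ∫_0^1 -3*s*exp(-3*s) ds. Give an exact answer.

Integrate by parts once (u = s, dv = -3*exp(-3*s) ds).
An antiderivative is F(s) = (3*s + 1)*exp(-3*s)/3.
Then F(1) - F(0) = (4*exp(-3)/3) - (1/3) = (4 - exp(3))*exp(-3)/3.

(4 - exp(3))*exp(-3)/3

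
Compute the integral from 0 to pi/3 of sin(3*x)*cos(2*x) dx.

3/10

Use the identity sin(3*x)cos(2*x) = [sin(5*x) + sin(x)]/2.
An antiderivative is F(x) = -cos(x)/2 - cos(5*x)/10.
Then F(pi/3) - F(0) = (-3/10) - (-3/5) = 3/10.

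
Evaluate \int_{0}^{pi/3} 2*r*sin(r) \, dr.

-pi/3 + sqrt(3)

Integrate by parts once (u = r, dv = 2*sin(r) dr).
An antiderivative is F(r) = -2*r*cos(r) + 2*sin(r).
Then F(pi/3) - F(0) = (-pi/3 + sqrt(3)) - (0) = -pi/3 + sqrt(3).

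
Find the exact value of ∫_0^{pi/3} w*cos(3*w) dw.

-2/9

Integrate by parts once (u = w, dv = cos(3*w) dw).
An antiderivative is F(w) = w*sin(3*w)/3 + cos(3*w)/9.
Then F(pi/3) - F(0) = (-1/9) - (1/9) = -2/9.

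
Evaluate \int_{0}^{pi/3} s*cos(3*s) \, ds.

Integrate by parts once (u = s, dv = cos(3*s) ds).
An antiderivative is F(s) = s*sin(3*s)/3 + cos(3*s)/9.
Then F(pi/3) - F(0) = (-1/9) - (1/9) = -2/9.

-2/9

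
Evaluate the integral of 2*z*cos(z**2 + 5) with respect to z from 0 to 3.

-sin(5) + sin(14)

Let u = z**2 + 5, so du = 2*z dz. When z = 0, u = 5; when z = 3, u = 14.
The integral becomes ∫ cos(u) du from 5 to 14, with antiderivative sin(u).
Back in z: F(z) = sin(z**2 + 5).
Then F(3) - F(0) = (sin(14)) - (sin(5)) = -sin(5) + sin(14).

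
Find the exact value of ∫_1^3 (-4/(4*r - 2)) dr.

An antiderivative is F(r) = -log(4*r - 2).
Then F(3) - F(1) = (-log(10)) - (-log(2)) = -log(5).

-log(5)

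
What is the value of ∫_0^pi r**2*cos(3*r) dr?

Integrate by parts twice (u = r^2, dv = cos(3*r) dr).
An antiderivative is F(r) = r**2*sin(3*r)/3 + 2*r*cos(3*r)/9 - 2*sin(3*r)/27.
Then F(pi) - F(0) = (-2*pi/9) - (0) = -2*pi/9.

-2*pi/9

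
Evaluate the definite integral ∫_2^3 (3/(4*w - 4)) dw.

3*log(2)/4

An antiderivative is F(w) = 3*log(4*w - 4)/4.
Then F(3) - F(2) = (9*log(2)/4) - (3*log(2)/2) = 3*log(2)/4.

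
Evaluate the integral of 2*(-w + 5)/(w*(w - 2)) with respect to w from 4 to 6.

Factor the denominator: w**2 - 2*w = w(w - 2).
Partial fractions: 2*(-w + 5)/(w*(w - 2)) = -5/w + 3/(w - 2).
An antiderivative is F(w) = -5*log(w) + 3*log(w - 2).
Then F(6) - F(4) = (-5*log(3) + log(2)) - (-7*log(2)) = -5*log(3) + 8*log(2).

-5*log(3) + 8*log(2)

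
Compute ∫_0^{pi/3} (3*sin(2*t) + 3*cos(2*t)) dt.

3*sqrt(3)/4 + 9/4

An antiderivative is F(t) = 3*sin(2*t)/2 - 3*cos(2*t)/2.
Then F(pi/3) - F(0) = (3/4 + 3*sqrt(3)/4) - (-3/2) = 3*sqrt(3)/4 + 9/4.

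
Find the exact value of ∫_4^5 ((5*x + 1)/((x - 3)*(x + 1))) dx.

Factor the denominator: x**2 - 2*x - 3 = (x + 1)(x - 3).
Partial fractions: (5*x + 1)/((x - 3)*(x + 1)) = 1/(x + 1) + 4/(x - 3).
An antiderivative is F(x) = 4*log(x - 3) + log(x + 1).
Then F(5) - F(4) = (log(96)) - (log(5)) = log(96/5).

log(96/5)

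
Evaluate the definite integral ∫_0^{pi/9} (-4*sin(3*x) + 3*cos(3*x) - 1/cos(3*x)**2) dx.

An antiderivative is F(x) = sin(3*x) + 4*cos(3*x)/3 - tan(3*x)/3.
Then F(pi/9) - F(0) = (sqrt(3)/6 + 2/3) - (4/3) = -2/3 + sqrt(3)/6.

-2/3 + sqrt(3)/6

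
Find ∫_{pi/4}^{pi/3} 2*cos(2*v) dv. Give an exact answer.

An antiderivative is F(v) = sin(2*v).
Then F(pi/3) - F(pi/4) = (sqrt(3)/2) - (1) = -1 + sqrt(3)/2.

-1 + sqrt(3)/2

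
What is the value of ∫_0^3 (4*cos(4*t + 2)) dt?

Let u = 4*t + 2, so du = 4 dt. When t = 0, u = 2; when t = 3, u = 14.
The integral becomes ∫ cos(u) du from 2 to 14, with antiderivative sin(u).
Back in t: F(t) = sin(4*t + 2).
Then F(3) - F(0) = (sin(14)) - (sin(2)) = -sin(2) + sin(14).

-sin(2) + sin(14)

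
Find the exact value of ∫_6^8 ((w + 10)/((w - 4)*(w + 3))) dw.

Factor the denominator: w**2 - w - 12 = (w + 3)(w - 4).
Partial fractions: (w + 10)/((w - 4)*(w + 3)) = -1/(w + 3) + 2/(w - 4).
An antiderivative is F(w) = 2*log(w - 4) - log(w + 3).
Then F(8) - F(6) = (log(16/11)) - (log(4/9)) = log(36/11).

log(36/11)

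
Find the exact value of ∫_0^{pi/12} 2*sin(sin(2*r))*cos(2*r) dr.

Let u = sin(2*r), so du = 2*cos(2*r) dr. When r = 0, u = 0; when r = pi/12, u = 1/2.
The integral becomes ∫ sin(u) du from 0 to 1/2, with antiderivative -cos(u).
Back in r: F(r) = -cos(sin(2*r)).
Then F(pi/12) - F(0) = (-cos(1/2)) - (-1) = 1 - cos(1/2).

1 - cos(1/2)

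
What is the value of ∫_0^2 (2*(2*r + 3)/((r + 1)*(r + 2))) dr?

log(36)

Factor the denominator: r**2 + 3*r + 2 = (r + 2)(r + 1).
Partial fractions: 2*(2*r + 3)/((r + 1)*(r + 2)) = 2/(r + 2) + 2/(r + 1).
An antiderivative is F(r) = 2*log(r + 1) + 2*log(r + 2).
Then F(2) - F(0) = (2*log(3) + 4*log(2)) - (log(4)) = log(36).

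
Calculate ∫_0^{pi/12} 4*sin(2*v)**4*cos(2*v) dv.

Let u = sin(2*v), so du = 2*cos(2*v) dv. When v = 0, u = 0; when v = pi/12, u = 1/2.
The integral becomes 2·∫ u**4 du from 0 to 1/2, with antiderivative 2*u**5/5.
Back in v: F(v) = 2*sin(2*v)**5/5.
Then F(pi/12) - F(0) = (1/80) - (0) = 1/80.

1/80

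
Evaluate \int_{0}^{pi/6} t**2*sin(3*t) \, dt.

Integrate by parts twice (u = t^2, dv = sin(3*t) dt).
An antiderivative is F(t) = -t**2*cos(3*t)/3 + 2*t*sin(3*t)/9 + 2*cos(3*t)/27.
Then F(pi/6) - F(0) = (pi/27) - (2/27) = -2/27 + pi/27.

-2/27 + pi/27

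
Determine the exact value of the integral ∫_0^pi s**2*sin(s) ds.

-4 + pi**2

Integrate by parts twice (u = s^2, dv = sin(s) ds).
An antiderivative is F(s) = -s**2*cos(s) + 2*s*sin(s) + 2*cos(s).
Then F(pi) - F(0) = (-2 + pi**2) - (2) = -4 + pi**2.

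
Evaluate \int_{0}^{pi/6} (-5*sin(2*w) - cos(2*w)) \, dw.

-5/4 - sqrt(3)/4

An antiderivative is F(w) = -sin(2*w)/2 + 5*cos(2*w)/2.
Then F(pi/6) - F(0) = (5/4 - sqrt(3)/4) - (5/2) = -5/4 - sqrt(3)/4.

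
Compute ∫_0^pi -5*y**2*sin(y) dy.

Integrate by parts twice (u = y^2, dv = -5*sin(y) dy).
An antiderivative is F(y) = 5*y**2*cos(y) - 10*y*sin(y) - 10*cos(y).
Then F(pi) - F(0) = (10 - 5*pi**2) - (-10) = 20 - 5*pi**2.

20 - 5*pi**2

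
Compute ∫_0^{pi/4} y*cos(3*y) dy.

-1/9 - sqrt(2)/18 + sqrt(2)*pi/24

Integrate by parts once (u = y, dv = cos(3*y) dy).
An antiderivative is F(y) = y*sin(3*y)/3 + cos(3*y)/9.
Then F(pi/4) - F(0) = (sqrt(2)*(-4 + 3*pi)/72) - (1/9) = -1/9 - sqrt(2)/18 + sqrt(2)*pi/24.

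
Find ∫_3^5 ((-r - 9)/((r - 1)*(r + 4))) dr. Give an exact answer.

Factor the denominator: r**2 + 3*r - 4 = (r + 4)(r - 1).
Partial fractions: (-r - 9)/((r - 1)*(r + 4)) = 1/(r + 4) - 2/(r - 1).
An antiderivative is F(r) = -2*log(r - 1) + log(r + 4).
Then F(5) - F(3) = (log(9/16)) - (log(7/4)) = log(9/28).

log(9/28)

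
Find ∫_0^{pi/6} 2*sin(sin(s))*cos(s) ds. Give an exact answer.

2 - 2*cos(1/2)

Let u = sin(s), so du = cos(s) ds. When s = 0, u = 0; when s = pi/6, u = 1/2.
The integral becomes 2·∫ sin(u) du from 0 to 1/2, with antiderivative -2*cos(u).
Back in s: F(s) = -2*cos(sin(s)).
Then F(pi/6) - F(0) = (-2*cos(1/2)) - (-2) = 2 - 2*cos(1/2).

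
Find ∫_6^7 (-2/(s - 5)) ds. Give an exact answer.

-log(4)

An antiderivative is F(s) = -2*log(s - 5).
Then F(7) - F(6) = (-log(4)) - (0) = -log(4).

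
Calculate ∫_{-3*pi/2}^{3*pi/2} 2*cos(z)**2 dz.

Use the identity cos^2(z) = (1 + cos(2*z))/2.
An antiderivative is F(z) = z + sin(2*z)/2.
Then F(3*pi/2) - F(-3*pi/2) = (3*pi/2) - (-3*pi/2) = 3*pi.

3*pi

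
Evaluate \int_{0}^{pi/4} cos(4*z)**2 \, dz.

Use the identity cos^2(4*z) = (1 + cos(8*z))/2.
An antiderivative is F(z) = z/2 + sin(8*z)/16.
Then F(pi/4) - F(0) = (pi/8) - (0) = pi/8.

pi/8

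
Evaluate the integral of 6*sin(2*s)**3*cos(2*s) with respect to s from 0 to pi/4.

Let u = sin(2*s), so du = 2*cos(2*s) ds. When s = 0, u = 0; when s = pi/4, u = 1.
The integral becomes 3·∫ u**3 du from 0 to 1, with antiderivative 3*u**4/4.
Back in s: F(s) = 3*sin(2*s)**4/4.
Then F(pi/4) - F(0) = (3/4) - (0) = 3/4.

3/4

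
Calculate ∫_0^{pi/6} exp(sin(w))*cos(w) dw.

Let u = sin(w), so du = cos(w) dw. When w = 0, u = 0; when w = pi/6, u = 1/2.
The integral becomes ∫ exp(u) du from 0 to 1/2, with antiderivative exp(u).
Back in w: F(w) = exp(sin(w)).
Then F(pi/6) - F(0) = (exp(1/2)) - (1) = -1 + exp(1/2).

-1 + exp(1/2)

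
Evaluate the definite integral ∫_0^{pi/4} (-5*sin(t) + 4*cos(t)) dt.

-5 + 9*sqrt(2)/2

An antiderivative is F(t) = 4*sin(t) + 5*cos(t).
Then F(pi/4) - F(0) = (9*sqrt(2)/2) - (5) = -5 + 9*sqrt(2)/2.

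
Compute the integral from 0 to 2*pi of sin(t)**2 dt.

pi

Use the identity sin^2(t) = (1 - cos(2*t))/2.
An antiderivative is F(t) = t/2 - sin(2*t)/4.
Then F(2*pi) - F(0) = (pi) - (0) = pi.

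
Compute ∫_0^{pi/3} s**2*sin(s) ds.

Integrate by parts twice (u = s^2, dv = sin(s) ds).
An antiderivative is F(s) = -s**2*cos(s) + 2*s*sin(s) + 2*cos(s).
Then F(pi/3) - F(0) = (-pi**2/18 + 1 + sqrt(3)*pi/3) - (2) = -1 - pi**2/18 + sqrt(3)*pi/3.

-1 - pi**2/18 + sqrt(3)*pi/3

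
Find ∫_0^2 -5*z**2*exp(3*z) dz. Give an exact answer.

Integrate by parts twice (u = z^2, dv = -5*exp(3*z) dz).
An antiderivative is F(z) = (-45*z**2 + 30*z - 10)*exp(3*z)/27.
Then F(2) - F(0) = (-130*exp(6)/27) - (-10/27) = 10/27 - 130*exp(6)/27.

10/27 - 130*exp(6)/27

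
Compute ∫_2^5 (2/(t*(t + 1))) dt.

Factor the denominator: t**2 + t = (t + 1)t.
Partial fractions: 2/(t*(t + 1)) = -2/(t + 1) + 2/t.
An antiderivative is F(t) = 2*log(t) - 2*log(t + 1).
Then F(5) - F(2) = (log(25/36)) - (log(4/9)) = log(25/16).

log(25/16)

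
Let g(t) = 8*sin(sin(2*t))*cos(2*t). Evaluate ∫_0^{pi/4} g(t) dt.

Let u = sin(2*t), so du = 2*cos(2*t) dt. When t = 0, u = 0; when t = pi/4, u = 1.
The integral becomes 4·∫ sin(u) du from 0 to 1, with antiderivative -4*cos(u).
Back in t: F(t) = -4*cos(sin(2*t)).
Then F(pi/4) - F(0) = (-4*cos(1)) - (-4) = 4 - 4*cos(1).

4 - 4*cos(1)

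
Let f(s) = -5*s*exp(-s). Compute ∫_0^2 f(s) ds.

Integrate by parts once (u = s, dv = -5*exp(-s) ds).
An antiderivative is F(s) = (5*s + 5)*exp(-s).
Then F(2) - F(0) = (15*exp(-2)) - (5) = -5 + 15*exp(-2).

-5 + 15*exp(-2)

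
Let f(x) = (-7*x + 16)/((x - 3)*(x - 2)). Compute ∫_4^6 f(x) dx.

Factor the denominator: x**2 - 5*x + 6 = (x - 2)(x - 3).
Partial fractions: (-7*x + 16)/((x - 3)*(x - 2)) = -2/(x - 2) - 5/(x - 3).
An antiderivative is F(x) = -5*log(x - 3) - 2*log(x - 2).
Then F(6) - F(4) = (-5*log(3) - 4*log(2)) - (-log(4)) = -5*log(3) - 2*log(2).

-5*log(3) - 2*log(2)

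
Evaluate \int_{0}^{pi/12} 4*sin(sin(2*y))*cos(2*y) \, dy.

Let u = sin(2*y), so du = 2*cos(2*y) dy. When y = 0, u = 0; when y = pi/12, u = 1/2.
The integral becomes 2·∫ sin(u) du from 0 to 1/2, with antiderivative -2*cos(u).
Back in y: F(y) = -2*cos(sin(2*y)).
Then F(pi/12) - F(0) = (-2*cos(1/2)) - (-2) = 2 - 2*cos(1/2).

2 - 2*cos(1/2)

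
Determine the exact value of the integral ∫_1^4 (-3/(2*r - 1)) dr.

-3*log(7)/2

An antiderivative is F(r) = -3*log(2*r - 1)/2.
Then F(4) - F(1) = (-3*log(7)/2) - (0) = -3*log(7)/2.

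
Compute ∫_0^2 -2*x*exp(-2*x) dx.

Integrate by parts once (u = x, dv = -2*exp(-2*x) dx).
An antiderivative is F(x) = (2*x + 1)*exp(-2*x)/2.
Then F(2) - F(0) = (5*exp(-4)/2) - (1/2) = (5 - exp(4))*exp(-4)/2.

(5 - exp(4))*exp(-4)/2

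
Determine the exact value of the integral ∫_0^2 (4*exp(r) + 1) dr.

-2 + 4*exp(2)

An antiderivative is F(r) = r + 4*exp(r).
Then F(2) - F(0) = (2 + 4*exp(2)) - (4) = -2 + 4*exp(2).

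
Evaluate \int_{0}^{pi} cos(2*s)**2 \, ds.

pi/2

Use the identity cos^2(2*s) = (1 + cos(4*s))/2.
An antiderivative is F(s) = s/2 + sin(4*s)/8.
Then F(pi) - F(0) = (pi/2) - (0) = pi/2.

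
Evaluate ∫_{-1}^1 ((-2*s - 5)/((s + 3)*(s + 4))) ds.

Factor the denominator: s**2 + 7*s + 12 = (s + 4)(s + 3).
Partial fractions: (-2*s - 5)/((s + 3)*(s + 4)) = -3/(s + 4) + 1/(s + 3).
An antiderivative is F(s) = log(s + 3) - 3*log(s + 4).
Then F(1) - F(-1) = (-3*log(5) + 2*log(2)) - (log(2/27)) = -3*log(5) + log(2) + 3*log(3).

-3*log(5) + log(2) + 3*log(3)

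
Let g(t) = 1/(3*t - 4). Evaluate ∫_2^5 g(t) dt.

An antiderivative is F(t) = log(3*t - 4)/3.
Then F(5) - F(2) = (log(11)/3) - (log(2)/3) = -log(2)/3 + log(11)/3.

-log(2)/3 + log(11)/3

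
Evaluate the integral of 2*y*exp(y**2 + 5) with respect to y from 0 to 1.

-exp(5) + exp(6)

Let u = y**2 + 5, so du = 2*y dy. When y = 0, u = 5; when y = 1, u = 6.
The integral becomes ∫ exp(u) du from 5 to 6, with antiderivative exp(u).
Back in y: F(y) = exp(y**2 + 5).
Then F(1) - F(0) = (exp(6)) - (exp(5)) = -exp(5) + exp(6).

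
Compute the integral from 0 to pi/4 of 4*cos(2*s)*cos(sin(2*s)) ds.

2*sin(1)

Let u = sin(2*s), so du = 2*cos(2*s) ds. When s = 0, u = 0; when s = pi/4, u = 1.
The integral becomes 2·∫ cos(u) du from 0 to 1, with antiderivative 2*sin(u).
Back in s: F(s) = 2*sin(sin(2*s)).
Then F(pi/4) - F(0) = (2*sin(1)) - (0) = 2*sin(1).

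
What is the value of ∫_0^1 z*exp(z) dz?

Integrate by parts once (u = z, dv = exp(z) dz).
An antiderivative is F(z) = (z - 1)*exp(z).
Then F(1) - F(0) = (0) - (-1) = 1.

1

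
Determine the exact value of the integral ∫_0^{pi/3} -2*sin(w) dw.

An antiderivative is F(w) = 2*cos(w).
Then F(pi/3) - F(0) = (1) - (2) = -1.

-1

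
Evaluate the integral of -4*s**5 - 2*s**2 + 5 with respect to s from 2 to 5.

By the power rule, an antiderivative is F(s) = -2*s**6/3 - 2*s**3/3 + 5*s.
Then F(5) - F(2) = (-10475) - (-38) = -10437.

-10437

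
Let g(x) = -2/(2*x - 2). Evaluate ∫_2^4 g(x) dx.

-log(3)

An antiderivative is F(x) = -log(2*x - 2).
Then F(4) - F(2) = (-log(6)) - (-log(2)) = -log(3).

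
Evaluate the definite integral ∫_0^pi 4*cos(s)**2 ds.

2*pi

Use the identity cos^2(s) = (1 + cos(2*s))/2.
An antiderivative is F(s) = 2*s + sin(2*s).
Then F(pi) - F(0) = (2*pi) - (0) = 2*pi.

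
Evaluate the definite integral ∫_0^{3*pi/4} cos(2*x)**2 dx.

3*pi/8

Use the identity cos^2(2*x) = (1 + cos(4*x))/2.
An antiderivative is F(x) = x/2 + sin(4*x)/8.
Then F(3*pi/4) - F(0) = (3*pi/8) - (0) = 3*pi/8.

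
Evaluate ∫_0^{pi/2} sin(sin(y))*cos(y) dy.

Let u = sin(y), so du = cos(y) dy. When y = 0, u = 0; when y = pi/2, u = 1.
The integral becomes ∫ sin(u) du from 0 to 1, with antiderivative -cos(u).
Back in y: F(y) = -cos(sin(y)).
Then F(pi/2) - F(0) = (-cos(1)) - (-1) = 1 - cos(1).

1 - cos(1)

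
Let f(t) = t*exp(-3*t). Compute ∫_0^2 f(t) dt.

(-7 + exp(6))*exp(-6)/9

Integrate by parts once (u = t, dv = exp(-3*t) dt).
An antiderivative is F(t) = (-3*t - 1)*exp(-3*t)/9.
Then F(2) - F(0) = (-7*exp(-6)/9) - (-1/9) = (-7 + exp(6))*exp(-6)/9.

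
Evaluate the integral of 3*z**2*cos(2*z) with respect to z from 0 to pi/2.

-3*pi/4

Integrate by parts twice (u = z^2, dv = 3*cos(2*z) dz).
An antiderivative is F(z) = 3*z**2*sin(2*z)/2 + 3*z*cos(2*z)/2 - 3*sin(2*z)/4.
Then F(pi/2) - F(0) = (-3*pi/4) - (0) = -3*pi/4.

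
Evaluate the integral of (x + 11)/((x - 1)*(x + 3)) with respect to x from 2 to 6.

-4*log(3) + 5*log(5)

Factor the denominator: x**2 + 2*x - 3 = (x + 3)(x - 1).
Partial fractions: (x + 11)/((x - 1)*(x + 3)) = -2/(x + 3) + 3/(x - 1).
An antiderivative is F(x) = 3*log(x - 1) - 2*log(x + 3).
Then F(6) - F(2) = (-4*log(3) + 3*log(5)) - (-log(25)) = -4*log(3) + 5*log(5).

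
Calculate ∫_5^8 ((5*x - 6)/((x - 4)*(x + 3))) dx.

-5*log(2) + 3*log(11)

Factor the denominator: x**2 - x - 12 = (x + 3)(x - 4).
Partial fractions: (5*x - 6)/((x - 4)*(x + 3)) = 3/(x + 3) + 2/(x - 4).
An antiderivative is F(x) = 2*log(x - 4) + 3*log(x + 3).
Then F(8) - F(5) = (4*log(2) + 3*log(11)) - (9*log(2)) = -5*log(2) + 3*log(11).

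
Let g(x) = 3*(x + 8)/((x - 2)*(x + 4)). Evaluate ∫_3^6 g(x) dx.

Factor the denominator: x**2 + 2*x - 8 = (x + 4)(x - 2).
Partial fractions: 3*(x + 8)/((x - 2)*(x + 4)) = -2/(x + 4) + 5/(x - 2).
An antiderivative is F(x) = 5*log(x - 2) - 2*log(x + 4).
Then F(6) - F(3) = (-2*log(5) + 8*log(2)) - (-log(49)) = -2*log(5) + 2*log(7) + 8*log(2).

-2*log(5) + 2*log(7) + 8*log(2)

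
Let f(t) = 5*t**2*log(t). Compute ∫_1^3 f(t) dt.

-130/9 + 45*log(3)

Integrate by parts once (u = ln t, dv = 5*t**2 dt).
An antiderivative is F(t) = 5*t**3*(3*log(t) - 1)/9.
Then F(3) - F(1) = (-15 + 45*log(3)) - (-5/9) = -130/9 + 45*log(3).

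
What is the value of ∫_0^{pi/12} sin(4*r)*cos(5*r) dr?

-4/9 + 11*sqrt(2)/72 + sqrt(6)/8

Use the identity sin(4*r)cos(5*r) = [sin(9*r) + sin(-r)]/2.
An antiderivative is F(r) = cos(r)/2 - cos(9*r)/18.
Then F(pi/12) - F(0) = (11*sqrt(2)/72 + sqrt(6)/8) - (4/9) = -4/9 + 11*sqrt(2)/72 + sqrt(6)/8.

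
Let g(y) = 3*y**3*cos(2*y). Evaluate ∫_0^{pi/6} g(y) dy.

-3*sqrt(3)*pi/16 + sqrt(3)*pi**3/288 + pi**2/32 + 9/16

Integrate by parts 3 times (u = y^3, dv = 3*cos(2*y) dy).
An antiderivative is F(y) = 3*y**3*sin(2*y)/2 + 9*y**2*cos(2*y)/4 - 9*y*sin(2*y)/4 - 9*cos(2*y)/8.
Then F(pi/6) - F(0) = (-3*sqrt(3)*pi/16 - 9/16 + sqrt(3)*pi**3/288 + pi**2/32) - (-9/8) = -3*sqrt(3)*pi/16 + sqrt(3)*pi**3/288 + pi**2/32 + 9/16.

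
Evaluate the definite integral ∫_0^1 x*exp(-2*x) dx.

Integrate by parts once (u = x, dv = exp(-2*x) dx).
An antiderivative is F(x) = (-2*x - 1)*exp(-2*x)/4.
Then F(1) - F(0) = (-3*exp(-2)/4) - (-1/4) = (-3 + exp(2))*exp(-2)/4.

(-3 + exp(2))*exp(-2)/4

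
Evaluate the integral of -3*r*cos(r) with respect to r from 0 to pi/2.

3 - 3*pi/2

Integrate by parts once (u = r, dv = -3*cos(r) dr).
An antiderivative is F(r) = -3*r*sin(r) - 3*cos(r).
Then F(pi/2) - F(0) = (-3*pi/2) - (-3) = 3 - 3*pi/2.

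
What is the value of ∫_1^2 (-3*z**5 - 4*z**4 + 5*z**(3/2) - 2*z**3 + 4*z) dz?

By the power rule, an antiderivative is F(z) = -z**6/2 + 2*z**(5/2) - 4*z**5/5 - z**4/2 + 2*z**2.
Then F(2) - F(1) = (-288/5 + 8*sqrt(2)) - (11/5) = -299/5 + 8*sqrt(2).

-299/5 + 8*sqrt(2)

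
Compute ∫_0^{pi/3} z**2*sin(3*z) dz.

Integrate by parts twice (u = z^2, dv = sin(3*z) dz).
An antiderivative is F(z) = -z**2*cos(3*z)/3 + 2*z*sin(3*z)/9 + 2*cos(3*z)/27.
Then F(pi/3) - F(0) = (-2/27 + pi**2/27) - (2/27) = -4/27 + pi**2/27.

-4/27 + pi**2/27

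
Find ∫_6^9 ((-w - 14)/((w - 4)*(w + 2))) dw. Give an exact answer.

-3*log(5) - 3*log(2) + 2*log(11)

Factor the denominator: w**2 - 2*w - 8 = (w + 2)(w - 4).
Partial fractions: (-w - 14)/((w - 4)*(w + 2)) = 2/(w + 2) - 3/(w - 4).
An antiderivative is F(w) = -3*log(w - 4) + 2*log(w + 2).
Then F(9) - F(6) = (-3*log(5) + 2*log(11)) - (log(8)) = -3*log(5) - 3*log(2) + 2*log(11).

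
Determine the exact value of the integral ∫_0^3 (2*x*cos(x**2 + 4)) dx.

sin(13) - sin(4)

Let u = x**2 + 4, so du = 2*x dx. When x = 0, u = 4; when x = 3, u = 13.
The integral becomes ∫ cos(u) du from 4 to 13, with antiderivative sin(u).
Back in x: F(x) = sin(x**2 + 4).
Then F(3) - F(0) = (sin(13)) - (sin(4)) = sin(13) - sin(4).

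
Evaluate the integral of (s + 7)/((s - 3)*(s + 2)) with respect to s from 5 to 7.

log(28/9)

Factor the denominator: s**2 - s - 6 = (s + 2)(s - 3).
Partial fractions: (s + 7)/((s - 3)*(s + 2)) = -1/(s + 2) + 2/(s - 3).
An antiderivative is F(s) = 2*log(s - 3) - log(s + 2).
Then F(7) - F(5) = (log(16/9)) - (log(4/7)) = log(28/9).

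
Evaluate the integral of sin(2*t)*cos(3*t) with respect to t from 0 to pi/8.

Use the identity sin(2*t)cos(3*t) = [sin(5*t) + sin(-t)]/2.
An antiderivative is F(t) = cos(t)/2 - cos(5*t)/10.
Then F(pi/8) - F(0) = (sqrt(2 - sqrt(2))/20 + sqrt(sqrt(2) + 2)/4) - (2/5) = -2/5 + sqrt(2 - sqrt(2))/20 + sqrt(sqrt(2) + 2)/4.

-2/5 + sqrt(2 - sqrt(2))/20 + sqrt(sqrt(2) + 2)/4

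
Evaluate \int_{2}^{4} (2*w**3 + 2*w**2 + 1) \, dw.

By the power rule, an antiderivative is F(w) = w**4/2 + 2*w**3/3 + w.
Then F(4) - F(2) = (524/3) - (46/3) = 478/3.

478/3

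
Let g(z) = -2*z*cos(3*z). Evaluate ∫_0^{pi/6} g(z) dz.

Integrate by parts once (u = z, dv = -2*cos(3*z) dz).
An antiderivative is F(z) = -2*z*sin(3*z)/3 - 2*cos(3*z)/9.
Then F(pi/6) - F(0) = (-pi/9) - (-2/9) = 2/9 - pi/9.

2/9 - pi/9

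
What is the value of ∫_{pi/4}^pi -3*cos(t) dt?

3*sqrt(2)/2

An antiderivative is F(t) = -3*sin(t).
Then F(pi) - F(pi/4) = (0) - (-3*sqrt(2)/2) = 3*sqrt(2)/2.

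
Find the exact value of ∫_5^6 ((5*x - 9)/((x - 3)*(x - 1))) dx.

Factor the denominator: x**2 - 4*x + 3 = (x - 1)(x - 3).
Partial fractions: (5*x - 9)/((x - 3)*(x - 1)) = 2/(x - 1) + 3/(x - 3).
An antiderivative is F(x) = 3*log(x - 3) + 2*log(x - 1).
Then F(6) - F(5) = (2*log(5) + 3*log(3)) - (7*log(2)) = -7*log(2) + 2*log(5) + 3*log(3).

-7*log(2) + 2*log(5) + 3*log(3)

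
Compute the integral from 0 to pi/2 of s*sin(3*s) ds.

-1/9

Integrate by parts once (u = s, dv = sin(3*s) ds).
An antiderivative is F(s) = -s*cos(3*s)/3 + sin(3*s)/9.
Then F(pi/2) - F(0) = (-1/9) - (0) = -1/9.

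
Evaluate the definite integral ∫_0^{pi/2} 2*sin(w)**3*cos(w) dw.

Let u = sin(w), so du = cos(w) dw. When w = 0, u = 0; when w = pi/2, u = 1.
The integral becomes 2·∫ u**3 du from 0 to 1, with antiderivative u**4/2.
Back in w: F(w) = sin(w)**4/2.
Then F(pi/2) - F(0) = (1/2) - (0) = 1/2.

1/2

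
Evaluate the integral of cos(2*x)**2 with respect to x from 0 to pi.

pi/2

Use the identity cos^2(2*x) = (1 + cos(4*x))/2.
An antiderivative is F(x) = x/2 + sin(4*x)/8.
Then F(pi) - F(0) = (pi/2) - (0) = pi/2.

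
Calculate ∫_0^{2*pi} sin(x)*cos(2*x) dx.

Use the identity sin(x)cos(2*x) = [sin(3*x) + sin(-x)]/2.
An antiderivative is F(x) = cos(x)/2 - cos(3*x)/6.
Then F(2*pi) - F(0) = (1/3) - (1/3) = 0.

0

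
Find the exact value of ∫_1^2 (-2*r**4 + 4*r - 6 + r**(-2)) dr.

By the power rule, an antiderivative is F(r) = -2*r**5/5 + 2*r**2 - 6*r - 1/r.
Then F(2) - F(1) = (-173/10) - (-27/5) = -119/10.

-119/10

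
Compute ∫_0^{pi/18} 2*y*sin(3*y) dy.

Integrate by parts once (u = y, dv = 2*sin(3*y) dy).
An antiderivative is F(y) = -2*y*cos(3*y)/3 + 2*sin(3*y)/9.
Then F(pi/18) - F(0) = (-sqrt(3)*pi/54 + 1/9) - (0) = -sqrt(3)*pi/54 + 1/9.

-sqrt(3)*pi/54 + 1/9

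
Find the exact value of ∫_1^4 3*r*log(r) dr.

Integrate by parts once (u = ln r, dv = 3*r dr).
An antiderivative is F(r) = 3*r**2*(2*log(r) - 1)/4.
Then F(4) - F(1) = (-12 + 48*log(2)) - (-3/4) = -45/4 + 48*log(2).

-45/4 + 48*log(2)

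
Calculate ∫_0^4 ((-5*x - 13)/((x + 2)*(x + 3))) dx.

Factor the denominator: x**2 + 5*x + 6 = (x + 3)(x + 2).
Partial fractions: (-5*x - 13)/((x + 2)*(x + 3)) = -2/(x + 3) - 3/(x + 2).
An antiderivative is F(x) = -3*log(x + 2) - 2*log(x + 3).
Then F(4) - F(0) = (-2*log(7) - 3*log(3) - 3*log(2)) - (-log(72)) = -2*log(7) - log(3).

-2*log(7) - log(3)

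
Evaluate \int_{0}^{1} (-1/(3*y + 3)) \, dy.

-log(6)/3 + log(3)/3

An antiderivative is F(y) = -log(3*y + 3)/3.
Then F(1) - F(0) = (-log(6)/3) - (-log(3)/3) = -log(6)/3 + log(3)/3.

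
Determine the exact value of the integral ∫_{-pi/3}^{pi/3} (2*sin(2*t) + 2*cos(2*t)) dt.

sqrt(3)

An antiderivative is F(t) = sin(2*t) - cos(2*t).
Then F(pi/3) - F(-pi/3) = (1/2 + sqrt(3)/2) - (1/2 - sqrt(3)/2) = sqrt(3).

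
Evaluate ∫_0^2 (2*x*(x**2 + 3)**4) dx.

Let u = x**2 + 3, so du = 2*x dx. When x = 0, u = 3; when x = 2, u = 7.
The integral becomes ∫ u**4 du from 3 to 7, with antiderivative u**5/5.
Back in x: F(x) = (x**2 + 3)**5/5.
Then F(2) - F(0) = (16807/5) - (243/5) = 16564/5.

16564/5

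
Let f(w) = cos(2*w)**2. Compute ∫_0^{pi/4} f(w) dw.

Use the identity cos^2(2*w) = (1 + cos(4*w))/2.
An antiderivative is F(w) = w/2 + sin(4*w)/8.
Then F(pi/4) - F(0) = (pi/8) - (0) = pi/8.

pi/8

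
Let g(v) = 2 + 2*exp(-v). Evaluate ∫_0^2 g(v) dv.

6 - 2*exp(-2)

An antiderivative is F(v) = 2*v - 2*exp(-v).
Then F(2) - F(0) = (4 - 2*exp(-2)) - (-2) = 6 - 2*exp(-2).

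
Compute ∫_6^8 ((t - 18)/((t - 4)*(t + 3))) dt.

Factor the denominator: t**2 - t - 12 = (t + 3)(t - 4).
Partial fractions: (t - 18)/((t - 4)*(t + 3)) = 3/(t + 3) - 2/(t - 4).
An antiderivative is F(t) = -2*log(t - 4) + 3*log(t + 3).
Then F(8) - F(6) = (-4*log(2) + 3*log(11)) - (-2*log(2) + 6*log(3)) = -6*log(3) - 2*log(2) + 3*log(11).

-6*log(3) - 2*log(2) + 3*log(11)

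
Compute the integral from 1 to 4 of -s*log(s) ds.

15/4 - 16*log(2)

Integrate by parts once (u = ln s, dv = -s ds).
An antiderivative is F(s) = -s**2*(2*log(s) - 1)/4.
Then F(4) - F(1) = (4 - 16*log(2)) - (1/4) = 15/4 - 16*log(2).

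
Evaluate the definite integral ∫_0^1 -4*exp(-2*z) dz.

An antiderivative is F(z) = 2*exp(-2*z).
Then F(1) - F(0) = (2*exp(-2)) - (2) = -2 + 2*exp(-2).

-2 + 2*exp(-2)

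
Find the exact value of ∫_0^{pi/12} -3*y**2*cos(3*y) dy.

Integrate by parts twice (u = y^2, dv = -3*cos(3*y) dy).
An antiderivative is F(y) = -y**2*sin(3*y) - 2*y*cos(3*y)/3 + 2*sin(3*y)/9.
Then F(pi/12) - F(0) = (sqrt(2)*(-8*pi - pi**2 + 32)/288) - (0) = sqrt(2)*(-8*pi - pi**2 + 32)/288.

sqrt(2)*(-8*pi - pi**2 + 32)/288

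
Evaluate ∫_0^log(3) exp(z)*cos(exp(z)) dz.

-sin(1) + sin(3)

Let u = exp(z), so du = exp(z) dz. When z = 0, u = 1; when z = log(3), u = 3.
The integral becomes ∫ cos(u) du from 1 to 3, with antiderivative sin(u).
Back in z: F(z) = sin(exp(z)).
Then F(log(3)) - F(0) = (sin(3)) - (sin(1)) = -sin(1) + sin(3).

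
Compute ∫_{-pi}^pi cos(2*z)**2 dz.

pi

Use the identity cos^2(2*z) = (1 + cos(4*z))/2.
An antiderivative is F(z) = z/2 + sin(4*z)/8.
Then F(pi) - F(-pi) = (pi/2) - (-pi/2) = pi.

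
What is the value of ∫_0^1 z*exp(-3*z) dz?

(-4 + exp(3))*exp(-3)/9

Integrate by parts once (u = z, dv = exp(-3*z) dz).
An antiderivative is F(z) = (-3*z - 1)*exp(-3*z)/9.
Then F(1) - F(0) = (-4*exp(-3)/9) - (-1/9) = (-4 + exp(3))*exp(-3)/9.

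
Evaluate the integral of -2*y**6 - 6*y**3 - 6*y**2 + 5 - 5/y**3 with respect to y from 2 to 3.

By the power rule, an antiderivative is F(y) = -2*y**7/7 - 3*y**4/2 - 2*y**3 + 5*y + 5/(2*y**2).
Then F(3) - F(2) = (-49460/63) - (-3693/56) = -362443/504.

-362443/504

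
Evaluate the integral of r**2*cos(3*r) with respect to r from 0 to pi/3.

Integrate by parts twice (u = r^2, dv = cos(3*r) dr).
An antiderivative is F(r) = r**2*sin(3*r)/3 + 2*r*cos(3*r)/9 - 2*sin(3*r)/27.
Then F(pi/3) - F(0) = (-2*pi/27) - (0) = -2*pi/27.

-2*pi/27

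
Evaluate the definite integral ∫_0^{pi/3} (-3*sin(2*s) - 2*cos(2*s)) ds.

-9/4 - sqrt(3)/2

An antiderivative is F(s) = -sin(2*s) + 3*cos(2*s)/2.
Then F(pi/3) - F(0) = (-sqrt(3)/2 - 3/4) - (3/2) = -9/4 - sqrt(3)/2.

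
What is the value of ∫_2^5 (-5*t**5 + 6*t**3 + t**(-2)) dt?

By the power rule, an antiderivative is F(t) = -5*t**6/6 + 3*t**4/2 - 1/t.
Then F(5) - F(2) = (-181253/15) - (-179/6) = -120537/10.

-120537/10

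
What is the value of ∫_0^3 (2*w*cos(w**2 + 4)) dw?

sin(13) - sin(4)

Let u = w**2 + 4, so du = 2*w dw. When w = 0, u = 4; when w = 3, u = 13.
The integral becomes ∫ cos(u) du from 4 to 13, with antiderivative sin(u).
Back in w: F(w) = sin(w**2 + 4).
Then F(3) - F(0) = (sin(13)) - (sin(4)) = sin(13) - sin(4).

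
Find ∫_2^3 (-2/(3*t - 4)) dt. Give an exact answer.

An antiderivative is F(t) = -2*log(3*t - 4)/3.
Then F(3) - F(2) = (-2*log(5)/3) - (-2*log(2)/3) = -2*log(5)/3 + 2*log(2)/3.

-2*log(5)/3 + 2*log(2)/3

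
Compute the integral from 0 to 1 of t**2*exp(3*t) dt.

-2/27 + 5*exp(3)/27

Integrate by parts twice (u = t^2, dv = exp(3*t) dt).
An antiderivative is F(t) = (9*t**2 - 6*t + 2)*exp(3*t)/27.
Then F(1) - F(0) = (5*exp(3)/27) - (2/27) = -2/27 + 5*exp(3)/27.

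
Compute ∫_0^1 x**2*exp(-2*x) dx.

(-5 + exp(2))*exp(-2)/4

Integrate by parts twice (u = x^2, dv = exp(-2*x) dx).
An antiderivative is F(x) = (-2*x**2 - 2*x - 1)*exp(-2*x)/4.
Then F(1) - F(0) = (-5*exp(-2)/4) - (-1/4) = (-5 + exp(2))*exp(-2)/4.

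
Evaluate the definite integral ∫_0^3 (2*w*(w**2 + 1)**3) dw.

9999/4

Let u = w**2 + 1, so du = 2*w dw. When w = 0, u = 1; when w = 3, u = 10.
The integral becomes ∫ u**3 du from 1 to 10, with antiderivative u**4/4.
Back in w: F(w) = (w**2 + 1)**4/4.
Then F(3) - F(0) = (2500) - (1/4) = 9999/4.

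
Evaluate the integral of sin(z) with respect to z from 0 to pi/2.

1

An antiderivative is F(z) = -cos(z).
Then F(pi/2) - F(0) = (0) - (-1) = 1.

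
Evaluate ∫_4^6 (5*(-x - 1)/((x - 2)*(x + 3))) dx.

Factor the denominator: x**2 + x - 6 = (x + 3)(x - 2).
Partial fractions: 5*(-x - 1)/((x - 2)*(x + 3)) = -2/(x + 3) - 3/(x - 2).
An antiderivative is F(x) = -3*log(x - 2) - 2*log(x + 3).
Then F(6) - F(4) = (-4*log(3) - 6*log(2)) - (-2*log(7) - 3*log(2)) = -4*log(3) - 3*log(2) + 2*log(7).

-4*log(3) - 3*log(2) + 2*log(7)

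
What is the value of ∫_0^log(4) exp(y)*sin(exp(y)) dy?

Let u = exp(y), so du = exp(y) dy. When y = 0, u = 1; when y = log(4), u = 4.
The integral becomes ∫ sin(u) du from 1 to 4, with antiderivative -cos(u).
Back in y: F(y) = -cos(exp(y)).
Then F(log(4)) - F(0) = (-cos(4)) - (-cos(1)) = cos(1) - cos(4).

cos(1) - cos(4)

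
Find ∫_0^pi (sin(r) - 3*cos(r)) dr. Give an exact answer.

2

An antiderivative is F(r) = -3*sin(r) - cos(r).
Then F(pi) - F(0) = (1) - (-1) = 2.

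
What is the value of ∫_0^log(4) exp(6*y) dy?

Let u = exp(y), so du = exp(y) dy. When y = 0, u = 1; when y = log(4), u = 4.
The integral becomes ∫ u**5 du from 1 to 4, with antiderivative u**6/6.
Back in y: F(y) = exp(6*y)/6.
Then F(log(4)) - F(0) = (2048/3) - (1/6) = 1365/2.

1365/2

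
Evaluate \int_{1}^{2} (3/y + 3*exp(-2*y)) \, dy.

-3*exp(-4)/2 + 3*exp(-2)/2 + 3*log(2)

An antiderivative is F(y) = 3*log(y) - 3*exp(-2*y)/2.
Then F(2) - F(1) = (-3*exp(-4)/2 + 3*log(2)) - (-3*exp(-2)/2) = -3*exp(-4)/2 + 3*exp(-2)/2 + 3*log(2).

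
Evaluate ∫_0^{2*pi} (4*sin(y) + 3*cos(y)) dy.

An antiderivative is F(y) = 3*sin(y) - 4*cos(y).
Then F(2*pi) - F(0) = (-4) - (-4) = 0.

0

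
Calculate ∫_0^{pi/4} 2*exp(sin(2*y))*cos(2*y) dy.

Let u = sin(2*y), so du = 2*cos(2*y) dy. When y = 0, u = 0; when y = pi/4, u = 1.
The integral becomes ∫ exp(u) du from 0 to 1, with antiderivative exp(u).
Back in y: F(y) = exp(sin(2*y)).
Then F(pi/4) - F(0) = (E) - (1) = -1 + E.

-1 + E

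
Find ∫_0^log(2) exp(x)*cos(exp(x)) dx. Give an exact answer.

Let u = exp(x), so du = exp(x) dx. When x = 0, u = 1; when x = log(2), u = 2.
The integral becomes ∫ cos(u) du from 1 to 2, with antiderivative sin(u).
Back in x: F(x) = sin(exp(x)).
Then F(log(2)) - F(0) = (sin(2)) - (sin(1)) = -sin(1) + sin(2).

-sin(1) + sin(2)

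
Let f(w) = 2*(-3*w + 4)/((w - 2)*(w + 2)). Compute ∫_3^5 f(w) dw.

-5*log(7) - log(3) + 5*log(5)

Factor the denominator: w**2 - 4 = (w + 2)(w - 2).
Partial fractions: 2*(-3*w + 4)/((w - 2)*(w + 2)) = -5/(w + 2) - 1/(w - 2).
An antiderivative is F(w) = -log(w - 2) - 5*log(w + 2).
Then F(5) - F(3) = (-5*log(7) - log(3)) - (-5*log(5)) = -5*log(7) - log(3) + 5*log(5).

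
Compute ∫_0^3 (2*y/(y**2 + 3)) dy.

log(4)

Let u = y**2 + 3, so du = 2*y dy. When y = 0, u = 3; when y = 3, u = 12.
The integral becomes ∫ 1/u du from 3 to 12, with antiderivative log(u).
Back in y: F(y) = log(y**2 + 3).
Then F(3) - F(0) = (log(12)) - (log(3)) = log(4).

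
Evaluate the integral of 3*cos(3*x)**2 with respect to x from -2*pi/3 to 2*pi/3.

Use the identity cos^2(3*x) = (1 + cos(6*x))/2.
An antiderivative is F(x) = 3*x/2 + sin(6*x)/4.
Then F(2*pi/3) - F(-2*pi/3) = (pi) - (-pi) = 2*pi.

2*pi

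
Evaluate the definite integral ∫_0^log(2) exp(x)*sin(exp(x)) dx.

-cos(2) + cos(1)

Let u = exp(x), so du = exp(x) dx. When x = 0, u = 1; when x = log(2), u = 2.
The integral becomes ∫ sin(u) du from 1 to 2, with antiderivative -cos(u).
Back in x: F(x) = -cos(exp(x)).
Then F(log(2)) - F(0) = (-cos(2)) - (-cos(1)) = -cos(2) + cos(1).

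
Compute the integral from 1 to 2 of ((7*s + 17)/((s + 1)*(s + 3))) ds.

-9*log(2) + 2*log(5) + 5*log(3)

Factor the denominator: s**2 + 4*s + 3 = (s + 3)(s + 1).
Partial fractions: (7*s + 17)/((s + 1)*(s + 3)) = 2/(s + 3) + 5/(s + 1).
An antiderivative is F(s) = 5*log(s + 1) + 2*log(s + 3).
Then F(2) - F(1) = (2*log(5) + 5*log(3)) - (9*log(2)) = -9*log(2) + 2*log(5) + 5*log(3).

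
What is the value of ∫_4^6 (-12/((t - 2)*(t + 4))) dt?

log(25/64)

Factor the denominator: t**2 + 2*t - 8 = (t + 4)(t - 2).
Partial fractions: -12/((t - 2)*(t + 4)) = 2/(t + 4) - 2/(t - 2).
An antiderivative is F(t) = -2*log(t - 2) + 2*log(t + 4).
Then F(6) - F(4) = (log(25/4)) - (log(16)) = log(25/64).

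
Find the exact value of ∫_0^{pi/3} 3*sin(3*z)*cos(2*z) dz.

Use the identity sin(3*z)cos(2*z) = [sin(5*z) + sin(z)]/2.
An antiderivative is F(z) = -3*cos(z)/2 - 3*cos(5*z)/10.
Then F(pi/3) - F(0) = (-9/10) - (-9/5) = 9/10.

9/10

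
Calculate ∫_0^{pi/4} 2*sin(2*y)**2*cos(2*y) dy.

1/3

Let u = sin(2*y), so du = 2*cos(2*y) dy. When y = 0, u = 0; when y = pi/4, u = 1.
The integral becomes ∫ u**2 du from 0 to 1, with antiderivative u**3/3.
Back in y: F(y) = sin(2*y)**3/3.
Then F(pi/4) - F(0) = (1/3) - (0) = 1/3.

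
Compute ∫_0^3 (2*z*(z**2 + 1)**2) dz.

333

Let u = z**2 + 1, so du = 2*z dz. When z = 0, u = 1; when z = 3, u = 10.
The integral becomes ∫ u**2 du from 1 to 10, with antiderivative u**3/3.
Back in z: F(z) = (z**2 + 1)**3/3.
Then F(3) - F(0) = (1000/3) - (1/3) = 333.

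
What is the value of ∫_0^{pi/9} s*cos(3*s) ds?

-1/18 + sqrt(3)*pi/54

Integrate by parts once (u = s, dv = cos(3*s) ds).
An antiderivative is F(s) = s*sin(3*s)/3 + cos(3*s)/9.
Then F(pi/9) - F(0) = (1/18 + sqrt(3)*pi/54) - (1/9) = -1/18 + sqrt(3)*pi/54.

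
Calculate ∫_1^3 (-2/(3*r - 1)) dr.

-4*log(2)/3

An antiderivative is F(r) = -2*log(3*r - 1)/3.
Then F(3) - F(1) = (-log(4)) - (-2*log(2)/3) = -4*log(2)/3.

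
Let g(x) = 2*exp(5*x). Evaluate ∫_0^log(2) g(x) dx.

62/5

Let u = exp(x), so du = exp(x) dx. When x = 0, u = 1; when x = log(2), u = 2.
The integral becomes 2·∫ u**4 du from 1 to 2, with antiderivative 2*u**5/5.
Back in x: F(x) = 2*exp(5*x)/5.
Then F(log(2)) - F(0) = (64/5) - (2/5) = 62/5.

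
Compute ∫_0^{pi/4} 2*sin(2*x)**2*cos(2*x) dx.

1/3

Let u = sin(2*x), so du = 2*cos(2*x) dx. When x = 0, u = 0; when x = pi/4, u = 1.
The integral becomes ∫ u**2 du from 0 to 1, with antiderivative u**3/3.
Back in x: F(x) = sin(2*x)**3/3.
Then F(pi/4) - F(0) = (1/3) - (0) = 1/3.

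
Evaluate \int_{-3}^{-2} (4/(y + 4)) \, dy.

log(16)

An antiderivative is F(y) = 4*log(y + 4).
Then F(-2) - F(-3) = (log(16)) - (0) = log(16).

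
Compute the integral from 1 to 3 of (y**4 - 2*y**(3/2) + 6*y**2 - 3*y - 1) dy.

By the power rule, an antiderivative is F(y) = -4*y**(5/2)/5 + y**5/5 + 2*y**3 - 3*y**2/2 - y.
Then F(3) - F(1) = (861/10 - 36*sqrt(3)/5) - (-11/10) = 436/5 - 36*sqrt(3)/5.

436/5 - 36*sqrt(3)/5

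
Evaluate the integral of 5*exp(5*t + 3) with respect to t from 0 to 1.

Let u = 5*t + 3, so du = 5 dt. When t = 0, u = 3; when t = 1, u = 8.
The integral becomes ∫ exp(u) du from 3 to 8, with antiderivative exp(u).
Back in t: F(t) = exp(5*t + 3).
Then F(1) - F(0) = (exp(8)) - (exp(3)) = -exp(3) + exp(8).

-exp(3) + exp(8)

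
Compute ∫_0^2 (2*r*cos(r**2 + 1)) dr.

sin(5) - sin(1)

Let u = r**2 + 1, so du = 2*r dr. When r = 0, u = 1; when r = 2, u = 5.
The integral becomes ∫ cos(u) du from 1 to 5, with antiderivative sin(u).
Back in r: F(r) = sin(r**2 + 1).
Then F(2) - F(0) = (sin(5)) - (sin(1)) = sin(5) - sin(1).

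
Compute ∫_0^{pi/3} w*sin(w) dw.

Integrate by parts once (u = w, dv = sin(w) dw).
An antiderivative is F(w) = -w*cos(w) + sin(w).
Then F(pi/3) - F(0) = (-pi/6 + sqrt(3)/2) - (0) = -pi/6 + sqrt(3)/2.

-pi/6 + sqrt(3)/2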